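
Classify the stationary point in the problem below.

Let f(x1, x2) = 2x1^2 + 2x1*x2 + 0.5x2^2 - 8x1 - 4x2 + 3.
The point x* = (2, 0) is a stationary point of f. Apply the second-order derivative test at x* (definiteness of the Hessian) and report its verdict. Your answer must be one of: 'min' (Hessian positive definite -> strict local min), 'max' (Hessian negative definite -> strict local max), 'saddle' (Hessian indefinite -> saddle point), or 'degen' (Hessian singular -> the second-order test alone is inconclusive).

Compute the Hessian H = grad^2 f:
  H = [[4, 2], [2, 1]]
Verify stationarity: grad f(x*) = H x* + g = (0, 0).
Eigenvalues of H: 0, 5.
H has a zero eigenvalue (singular; positive semidefinite but not definite), so H is neither positive definite, negative definite, nor indefinite. The second-order test alone is inconclusive -> degen.
(Indeed, f is constant along the null direction of H through x*, so x* is not a strict local extremum.)

degen


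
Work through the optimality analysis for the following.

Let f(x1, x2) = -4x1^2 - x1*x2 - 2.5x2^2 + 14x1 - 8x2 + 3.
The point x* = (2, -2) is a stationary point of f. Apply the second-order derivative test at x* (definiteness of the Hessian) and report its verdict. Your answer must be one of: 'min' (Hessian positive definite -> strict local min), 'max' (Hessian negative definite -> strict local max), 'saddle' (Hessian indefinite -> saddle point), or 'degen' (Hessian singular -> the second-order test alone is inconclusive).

Compute the Hessian H = grad^2 f:
  H = [[-8, -1], [-1, -5]]
Verify stationarity: grad f(x*) = H x* + g = (0, 0).
Eigenvalues of H: -8.3028, -4.6972.
Both eigenvalues < 0, so H is negative definite -> x* is a strict local max.

max


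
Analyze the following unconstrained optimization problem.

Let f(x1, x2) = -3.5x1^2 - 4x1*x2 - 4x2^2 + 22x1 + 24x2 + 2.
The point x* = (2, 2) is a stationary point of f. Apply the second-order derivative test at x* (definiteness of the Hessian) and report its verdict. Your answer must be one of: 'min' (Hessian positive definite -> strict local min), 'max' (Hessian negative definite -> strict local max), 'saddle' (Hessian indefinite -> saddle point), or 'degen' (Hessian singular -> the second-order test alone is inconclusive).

Compute the Hessian H = grad^2 f:
  H = [[-7, -4], [-4, -8]]
Verify stationarity: grad f(x*) = H x* + g = (0, 0).
Eigenvalues of H: -11.5311, -3.4689.
Both eigenvalues < 0, so H is negative definite -> x* is a strict local max.

max


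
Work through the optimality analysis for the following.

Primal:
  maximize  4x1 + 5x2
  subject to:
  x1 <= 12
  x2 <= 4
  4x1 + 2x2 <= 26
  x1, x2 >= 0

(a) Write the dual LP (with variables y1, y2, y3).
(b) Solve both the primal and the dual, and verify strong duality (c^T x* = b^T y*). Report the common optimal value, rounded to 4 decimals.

The standard primal-dual pair for 'max c^T x s.t. A x <= b, x >= 0' is:
  Dual:  min b^T y  s.t.  A^T y >= c,  y >= 0.

So the dual LP is:
  minimize  12y1 + 4y2 + 26y3
  subject to:
    y1 + 4y3 >= 4
    y2 + 2y3 >= 5
    y1, y2, y3 >= 0

Solving the primal: x* = (4.5, 4).
  primal value c^T x* = 38.
Solving the dual: y* = (0, 3, 1).
  dual value b^T y* = 38.
Strong duality: c^T x* = b^T y*. Confirmed.

38


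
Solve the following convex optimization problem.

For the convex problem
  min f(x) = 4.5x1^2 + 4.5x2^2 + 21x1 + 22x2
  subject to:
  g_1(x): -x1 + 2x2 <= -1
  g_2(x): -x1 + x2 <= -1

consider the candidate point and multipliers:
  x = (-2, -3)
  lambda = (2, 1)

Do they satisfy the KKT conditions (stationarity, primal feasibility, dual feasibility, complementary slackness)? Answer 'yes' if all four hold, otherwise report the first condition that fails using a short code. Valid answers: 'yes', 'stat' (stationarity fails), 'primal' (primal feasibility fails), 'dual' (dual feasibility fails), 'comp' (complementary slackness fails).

Gradient of f: grad f(x) = Q x + c = (3, -5)
Constraint values g_i(x) = a_i^T x - b_i:
  g_1((-2, -3)) = -3
  g_2((-2, -3)) = 0
Stationarity residual: grad f(x) + sum_i lambda_i a_i = (0, 0)
  -> stationarity OK
Primal feasibility (all g_i <= 0): OK
Dual feasibility (all lambda_i >= 0): OK
Complementary slackness (lambda_i * g_i(x) = 0 for all i): FAILS

Verdict: the first failing condition is complementary_slackness -> comp.

comp


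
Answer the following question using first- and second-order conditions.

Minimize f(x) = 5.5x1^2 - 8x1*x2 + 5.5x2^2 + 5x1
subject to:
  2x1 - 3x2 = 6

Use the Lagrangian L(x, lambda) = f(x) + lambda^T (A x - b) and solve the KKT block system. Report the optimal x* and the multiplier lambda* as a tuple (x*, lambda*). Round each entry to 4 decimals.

Form the Lagrangian:
  L(x, lambda) = (1/2) x^T Q x + c^T x + lambda^T (A x - b)
Stationarity (grad_x L = 0): Q x + c + A^T lambda = 0.
Primal feasibility: A x = b.

This gives the KKT block system:
  [ Q   A^T ] [ x     ]   [-c ]
  [ A    0  ] [ lambda ] = [ b ]

Solving the linear system:
  x*      = (-1.2128, -2.8085)
  lambda* = (-7.0638)
  f(x*)   = 18.1596

x* = (-1.2128, -2.8085), lambda* = (-7.0638)


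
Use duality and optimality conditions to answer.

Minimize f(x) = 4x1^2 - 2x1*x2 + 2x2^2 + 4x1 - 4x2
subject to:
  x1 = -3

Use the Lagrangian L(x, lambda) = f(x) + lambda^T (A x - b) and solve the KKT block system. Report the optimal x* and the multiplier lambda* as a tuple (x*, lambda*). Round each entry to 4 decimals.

Form the Lagrangian:
  L(x, lambda) = (1/2) x^T Q x + c^T x + lambda^T (A x - b)
Stationarity (grad_x L = 0): Q x + c + A^T lambda = 0.
Primal feasibility: A x = b.

This gives the KKT block system:
  [ Q   A^T ] [ x     ]   [-c ]
  [ A    0  ] [ lambda ] = [ b ]

Solving the linear system:
  x*      = (-3, -0.5)
  lambda* = (19)
  f(x*)   = 23.5

x* = (-3, -0.5), lambda* = (19)


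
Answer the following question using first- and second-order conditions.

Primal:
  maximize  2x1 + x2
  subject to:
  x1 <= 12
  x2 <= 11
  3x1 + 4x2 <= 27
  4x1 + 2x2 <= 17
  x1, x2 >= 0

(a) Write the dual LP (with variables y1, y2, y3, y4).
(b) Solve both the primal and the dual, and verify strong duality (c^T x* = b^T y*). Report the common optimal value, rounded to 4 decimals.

The standard primal-dual pair for 'max c^T x s.t. A x <= b, x >= 0' is:
  Dual:  min b^T y  s.t.  A^T y >= c,  y >= 0.

So the dual LP is:
  minimize  12y1 + 11y2 + 27y3 + 17y4
  subject to:
    y1 + 3y3 + 4y4 >= 2
    y2 + 4y3 + 2y4 >= 1
    y1, y2, y3, y4 >= 0

Solving the primal: x* = (1.4, 5.7).
  primal value c^T x* = 8.5.
Solving the dual: y* = (0, 0, 0, 0.5).
  dual value b^T y* = 8.5.
Strong duality: c^T x* = b^T y*. Confirmed.

8.5


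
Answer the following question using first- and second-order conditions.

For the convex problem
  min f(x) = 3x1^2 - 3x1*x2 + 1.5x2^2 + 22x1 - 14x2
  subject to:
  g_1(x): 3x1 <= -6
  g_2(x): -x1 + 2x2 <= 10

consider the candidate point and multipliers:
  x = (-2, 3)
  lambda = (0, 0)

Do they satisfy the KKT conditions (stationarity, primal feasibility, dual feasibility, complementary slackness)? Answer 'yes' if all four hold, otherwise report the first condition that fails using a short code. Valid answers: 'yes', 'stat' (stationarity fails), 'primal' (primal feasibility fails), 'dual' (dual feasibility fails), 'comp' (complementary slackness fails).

Gradient of f: grad f(x) = Q x + c = (1, 1)
Constraint values g_i(x) = a_i^T x - b_i:
  g_1((-2, 3)) = 0
  g_2((-2, 3)) = -2
Stationarity residual: grad f(x) + sum_i lambda_i a_i = (1, 1)
  -> stationarity FAILS
Primal feasibility (all g_i <= 0): OK
Dual feasibility (all lambda_i >= 0): OK
Complementary slackness (lambda_i * g_i(x) = 0 for all i): OK

Verdict: the first failing condition is stationarity -> stat.

stat


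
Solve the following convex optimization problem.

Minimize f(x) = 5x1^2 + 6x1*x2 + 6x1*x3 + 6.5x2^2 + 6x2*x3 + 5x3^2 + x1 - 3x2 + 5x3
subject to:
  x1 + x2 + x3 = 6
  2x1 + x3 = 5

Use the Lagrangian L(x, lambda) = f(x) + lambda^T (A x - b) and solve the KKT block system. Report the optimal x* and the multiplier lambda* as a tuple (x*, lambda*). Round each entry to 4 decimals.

Form the Lagrangian:
  L(x, lambda) = (1/2) x^T Q x + c^T x + lambda^T (A x - b)
Stationarity (grad_x L = 0): Q x + c + A^T lambda = 0.
Primal feasibility: A x = b.

This gives the KKT block system:
  [ Q   A^T ] [ x     ]   [-c ]
  [ A    0  ] [ lambda ] = [ b ]

Solving the linear system:
  x*      = (1.6667, 2.6667, 1.6667)
  lambda* = (-51.6667, 4)
  f(x*)   = 146

x* = (1.6667, 2.6667, 1.6667), lambda* = (-51.6667, 4)


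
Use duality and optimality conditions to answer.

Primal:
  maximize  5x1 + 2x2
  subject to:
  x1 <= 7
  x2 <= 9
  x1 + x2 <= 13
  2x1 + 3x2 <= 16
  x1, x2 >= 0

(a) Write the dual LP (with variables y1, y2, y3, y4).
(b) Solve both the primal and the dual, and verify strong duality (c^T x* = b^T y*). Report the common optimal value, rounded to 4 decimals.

The standard primal-dual pair for 'max c^T x s.t. A x <= b, x >= 0' is:
  Dual:  min b^T y  s.t.  A^T y >= c,  y >= 0.

So the dual LP is:
  minimize  7y1 + 9y2 + 13y3 + 16y4
  subject to:
    y1 + y3 + 2y4 >= 5
    y2 + y3 + 3y4 >= 2
    y1, y2, y3, y4 >= 0

Solving the primal: x* = (7, 0.6667).
  primal value c^T x* = 36.3333.
Solving the dual: y* = (3.6667, 0, 0, 0.6667).
  dual value b^T y* = 36.3333.
Strong duality: c^T x* = b^T y*. Confirmed.

36.3333


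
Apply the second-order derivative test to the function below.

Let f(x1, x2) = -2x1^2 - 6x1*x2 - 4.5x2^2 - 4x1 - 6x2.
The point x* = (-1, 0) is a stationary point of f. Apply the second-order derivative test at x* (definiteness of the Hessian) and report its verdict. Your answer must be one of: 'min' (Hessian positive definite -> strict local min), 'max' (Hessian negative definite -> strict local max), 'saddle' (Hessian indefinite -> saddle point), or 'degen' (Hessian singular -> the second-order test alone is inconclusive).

Compute the Hessian H = grad^2 f:
  H = [[-4, -6], [-6, -9]]
Verify stationarity: grad f(x*) = H x* + g = (0, 0).
Eigenvalues of H: -13, 0.
H has a zero eigenvalue (singular; negative semidefinite but not definite), so H is neither positive definite, negative definite, nor indefinite. The second-order test alone is inconclusive -> degen.
(Indeed, f is constant along the null direction of H through x*, so x* is not a strict local extremum.)

degen


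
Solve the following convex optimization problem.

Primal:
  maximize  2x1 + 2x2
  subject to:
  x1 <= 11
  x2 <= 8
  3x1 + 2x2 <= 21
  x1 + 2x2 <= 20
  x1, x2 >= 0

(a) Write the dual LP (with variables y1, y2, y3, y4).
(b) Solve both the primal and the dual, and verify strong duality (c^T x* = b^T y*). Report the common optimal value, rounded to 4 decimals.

The standard primal-dual pair for 'max c^T x s.t. A x <= b, x >= 0' is:
  Dual:  min b^T y  s.t.  A^T y >= c,  y >= 0.

So the dual LP is:
  minimize  11y1 + 8y2 + 21y3 + 20y4
  subject to:
    y1 + 3y3 + y4 >= 2
    y2 + 2y3 + 2y4 >= 2
    y1, y2, y3, y4 >= 0

Solving the primal: x* = (1.6667, 8).
  primal value c^T x* = 19.3333.
Solving the dual: y* = (0, 0.6667, 0.6667, 0).
  dual value b^T y* = 19.3333.
Strong duality: c^T x* = b^T y*. Confirmed.

19.3333


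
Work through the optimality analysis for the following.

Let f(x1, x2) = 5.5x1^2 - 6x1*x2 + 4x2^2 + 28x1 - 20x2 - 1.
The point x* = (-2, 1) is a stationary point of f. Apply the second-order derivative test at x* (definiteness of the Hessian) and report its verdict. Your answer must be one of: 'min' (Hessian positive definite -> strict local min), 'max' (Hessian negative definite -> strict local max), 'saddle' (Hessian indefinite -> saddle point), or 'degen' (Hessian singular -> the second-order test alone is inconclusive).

Compute the Hessian H = grad^2 f:
  H = [[11, -6], [-6, 8]]
Verify stationarity: grad f(x*) = H x* + g = (0, 0).
Eigenvalues of H: 3.3153, 15.6847.
Both eigenvalues > 0, so H is positive definite -> x* is a strict local min.

min


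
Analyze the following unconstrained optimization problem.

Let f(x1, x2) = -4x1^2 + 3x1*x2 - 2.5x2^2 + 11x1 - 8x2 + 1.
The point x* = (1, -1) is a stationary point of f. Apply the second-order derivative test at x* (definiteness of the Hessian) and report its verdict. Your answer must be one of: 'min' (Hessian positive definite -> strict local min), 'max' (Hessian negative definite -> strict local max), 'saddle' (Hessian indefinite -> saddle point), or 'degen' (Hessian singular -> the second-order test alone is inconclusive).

Compute the Hessian H = grad^2 f:
  H = [[-8, 3], [3, -5]]
Verify stationarity: grad f(x*) = H x* + g = (0, 0).
Eigenvalues of H: -9.8541, -3.1459.
Both eigenvalues < 0, so H is negative definite -> x* is a strict local max.

max


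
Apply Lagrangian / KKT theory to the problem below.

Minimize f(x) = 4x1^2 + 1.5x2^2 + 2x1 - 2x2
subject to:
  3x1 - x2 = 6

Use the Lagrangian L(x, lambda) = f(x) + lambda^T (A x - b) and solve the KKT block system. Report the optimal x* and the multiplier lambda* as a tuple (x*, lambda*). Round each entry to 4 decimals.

Form the Lagrangian:
  L(x, lambda) = (1/2) x^T Q x + c^T x + lambda^T (A x - b)
Stationarity (grad_x L = 0): Q x + c + A^T lambda = 0.
Primal feasibility: A x = b.

This gives the KKT block system:
  [ Q   A^T ] [ x     ]   [-c ]
  [ A    0  ] [ lambda ] = [ b ]

Solving the linear system:
  x*      = (1.6571, -1.0286)
  lambda* = (-5.0857)
  f(x*)   = 17.9429

x* = (1.6571, -1.0286), lambda* = (-5.0857)


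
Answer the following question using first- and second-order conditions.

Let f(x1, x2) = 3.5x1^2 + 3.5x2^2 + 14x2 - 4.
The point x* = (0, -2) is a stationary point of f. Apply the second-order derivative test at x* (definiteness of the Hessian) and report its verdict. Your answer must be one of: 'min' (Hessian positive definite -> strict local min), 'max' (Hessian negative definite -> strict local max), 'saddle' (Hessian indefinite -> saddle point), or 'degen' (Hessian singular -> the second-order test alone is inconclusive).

Compute the Hessian H = grad^2 f:
  H = [[7, 0], [0, 7]]
Verify stationarity: grad f(x*) = H x* + g = (0, 0).
Eigenvalues of H: 7, 7.
Both eigenvalues > 0, so H is positive definite -> x* is a strict local min.

min


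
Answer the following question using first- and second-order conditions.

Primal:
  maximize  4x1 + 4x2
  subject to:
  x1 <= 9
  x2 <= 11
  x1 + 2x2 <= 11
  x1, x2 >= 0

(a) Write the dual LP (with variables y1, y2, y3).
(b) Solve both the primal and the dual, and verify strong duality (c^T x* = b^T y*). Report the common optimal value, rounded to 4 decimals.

The standard primal-dual pair for 'max c^T x s.t. A x <= b, x >= 0' is:
  Dual:  min b^T y  s.t.  A^T y >= c,  y >= 0.

So the dual LP is:
  minimize  9y1 + 11y2 + 11y3
  subject to:
    y1 + y3 >= 4
    y2 + 2y3 >= 4
    y1, y2, y3 >= 0

Solving the primal: x* = (9, 1).
  primal value c^T x* = 40.
Solving the dual: y* = (2, 0, 2).
  dual value b^T y* = 40.
Strong duality: c^T x* = b^T y*. Confirmed.

40


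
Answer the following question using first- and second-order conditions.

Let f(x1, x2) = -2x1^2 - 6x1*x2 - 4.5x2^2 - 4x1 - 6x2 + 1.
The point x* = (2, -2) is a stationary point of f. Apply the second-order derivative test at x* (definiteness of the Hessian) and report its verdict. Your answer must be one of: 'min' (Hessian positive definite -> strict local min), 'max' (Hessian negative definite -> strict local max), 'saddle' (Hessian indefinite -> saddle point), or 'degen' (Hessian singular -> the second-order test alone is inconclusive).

Compute the Hessian H = grad^2 f:
  H = [[-4, -6], [-6, -9]]
Verify stationarity: grad f(x*) = H x* + g = (0, 0).
Eigenvalues of H: -13, 0.
H has a zero eigenvalue (singular; negative semidefinite but not definite), so H is neither positive definite, negative definite, nor indefinite. The second-order test alone is inconclusive -> degen.
(Indeed, f is constant along the null direction of H through x*, so x* is not a strict local extremum.)

degen


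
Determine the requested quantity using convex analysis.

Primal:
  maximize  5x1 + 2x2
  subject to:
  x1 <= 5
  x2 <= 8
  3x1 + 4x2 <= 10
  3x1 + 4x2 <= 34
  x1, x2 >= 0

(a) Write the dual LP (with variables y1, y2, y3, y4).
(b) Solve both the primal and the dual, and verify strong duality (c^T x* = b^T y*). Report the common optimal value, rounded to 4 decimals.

The standard primal-dual pair for 'max c^T x s.t. A x <= b, x >= 0' is:
  Dual:  min b^T y  s.t.  A^T y >= c,  y >= 0.

So the dual LP is:
  minimize  5y1 + 8y2 + 10y3 + 34y4
  subject to:
    y1 + 3y3 + 3y4 >= 5
    y2 + 4y3 + 4y4 >= 2
    y1, y2, y3, y4 >= 0

Solving the primal: x* = (3.3333, 0).
  primal value c^T x* = 16.6667.
Solving the dual: y* = (0, 0, 1.6667, 0).
  dual value b^T y* = 16.6667.
Strong duality: c^T x* = b^T y*. Confirmed.

16.6667


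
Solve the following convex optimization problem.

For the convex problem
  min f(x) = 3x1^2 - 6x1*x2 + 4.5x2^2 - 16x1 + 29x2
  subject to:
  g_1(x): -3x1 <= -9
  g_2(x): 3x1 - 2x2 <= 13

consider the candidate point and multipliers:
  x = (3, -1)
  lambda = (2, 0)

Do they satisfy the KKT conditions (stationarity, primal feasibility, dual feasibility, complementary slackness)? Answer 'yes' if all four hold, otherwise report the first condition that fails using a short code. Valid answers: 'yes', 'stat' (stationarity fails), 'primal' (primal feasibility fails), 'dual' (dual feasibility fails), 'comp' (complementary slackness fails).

Gradient of f: grad f(x) = Q x + c = (8, 2)
Constraint values g_i(x) = a_i^T x - b_i:
  g_1((3, -1)) = 0
  g_2((3, -1)) = -2
Stationarity residual: grad f(x) + sum_i lambda_i a_i = (2, 2)
  -> stationarity FAILS
Primal feasibility (all g_i <= 0): OK
Dual feasibility (all lambda_i >= 0): OK
Complementary slackness (lambda_i * g_i(x) = 0 for all i): OK

Verdict: the first failing condition is stationarity -> stat.

stat


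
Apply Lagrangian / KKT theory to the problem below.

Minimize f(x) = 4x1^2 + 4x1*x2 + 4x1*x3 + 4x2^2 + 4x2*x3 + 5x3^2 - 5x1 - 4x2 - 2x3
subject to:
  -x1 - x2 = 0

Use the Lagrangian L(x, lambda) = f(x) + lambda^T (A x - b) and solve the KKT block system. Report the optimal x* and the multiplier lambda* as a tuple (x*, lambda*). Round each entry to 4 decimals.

Form the Lagrangian:
  L(x, lambda) = (1/2) x^T Q x + c^T x + lambda^T (A x - b)
Stationarity (grad_x L = 0): Q x + c + A^T lambda = 0.
Primal feasibility: A x = b.

This gives the KKT block system:
  [ Q   A^T ] [ x     ]   [-c ]
  [ A    0  ] [ lambda ] = [ b ]

Solving the linear system:
  x*      = (0.125, -0.125, 0.2)
  lambda* = (-3.7)
  f(x*)   = -0.2625

x* = (0.125, -0.125, 0.2), lambda* = (-3.7)


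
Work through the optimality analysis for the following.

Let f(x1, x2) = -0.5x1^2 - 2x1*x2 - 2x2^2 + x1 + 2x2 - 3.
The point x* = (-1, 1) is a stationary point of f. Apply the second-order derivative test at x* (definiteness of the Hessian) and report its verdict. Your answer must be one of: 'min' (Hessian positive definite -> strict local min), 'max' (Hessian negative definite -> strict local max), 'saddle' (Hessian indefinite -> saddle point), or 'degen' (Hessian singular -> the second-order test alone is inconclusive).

Compute the Hessian H = grad^2 f:
  H = [[-1, -2], [-2, -4]]
Verify stationarity: grad f(x*) = H x* + g = (0, 0).
Eigenvalues of H: -5, 0.
H has a zero eigenvalue (singular; negative semidefinite but not definite), so H is neither positive definite, negative definite, nor indefinite. The second-order test alone is inconclusive -> degen.
(Indeed, f is constant along the null direction of H through x*, so x* is not a strict local extremum.)

degen


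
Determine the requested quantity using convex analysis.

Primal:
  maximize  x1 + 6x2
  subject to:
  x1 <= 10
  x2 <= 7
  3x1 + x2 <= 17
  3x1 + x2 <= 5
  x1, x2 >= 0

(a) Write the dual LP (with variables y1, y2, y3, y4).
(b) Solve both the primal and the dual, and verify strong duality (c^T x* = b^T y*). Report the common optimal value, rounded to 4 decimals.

The standard primal-dual pair for 'max c^T x s.t. A x <= b, x >= 0' is:
  Dual:  min b^T y  s.t.  A^T y >= c,  y >= 0.

So the dual LP is:
  minimize  10y1 + 7y2 + 17y3 + 5y4
  subject to:
    y1 + 3y3 + 3y4 >= 1
    y2 + y3 + y4 >= 6
    y1, y2, y3, y4 >= 0

Solving the primal: x* = (0, 5).
  primal value c^T x* = 30.
Solving the dual: y* = (0, 0, 0, 6).
  dual value b^T y* = 30.
Strong duality: c^T x* = b^T y*. Confirmed.

30


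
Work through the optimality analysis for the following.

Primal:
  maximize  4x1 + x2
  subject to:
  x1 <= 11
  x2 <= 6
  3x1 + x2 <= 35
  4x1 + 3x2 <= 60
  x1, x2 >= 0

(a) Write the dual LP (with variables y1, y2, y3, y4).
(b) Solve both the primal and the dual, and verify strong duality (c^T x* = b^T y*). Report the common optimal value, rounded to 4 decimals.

The standard primal-dual pair for 'max c^T x s.t. A x <= b, x >= 0' is:
  Dual:  min b^T y  s.t.  A^T y >= c,  y >= 0.

So the dual LP is:
  minimize  11y1 + 6y2 + 35y3 + 60y4
  subject to:
    y1 + 3y3 + 4y4 >= 4
    y2 + y3 + 3y4 >= 1
    y1, y2, y3, y4 >= 0

Solving the primal: x* = (11, 2).
  primal value c^T x* = 46.
Solving the dual: y* = (1, 0, 1, 0).
  dual value b^T y* = 46.
Strong duality: c^T x* = b^T y*. Confirmed.

46


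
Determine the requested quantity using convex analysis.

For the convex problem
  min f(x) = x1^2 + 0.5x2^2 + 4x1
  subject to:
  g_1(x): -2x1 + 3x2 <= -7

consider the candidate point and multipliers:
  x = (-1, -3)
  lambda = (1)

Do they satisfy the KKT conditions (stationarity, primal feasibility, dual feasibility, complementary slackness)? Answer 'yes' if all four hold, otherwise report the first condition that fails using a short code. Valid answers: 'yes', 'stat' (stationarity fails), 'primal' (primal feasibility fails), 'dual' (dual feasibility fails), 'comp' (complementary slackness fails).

Gradient of f: grad f(x) = Q x + c = (2, -3)
Constraint values g_i(x) = a_i^T x - b_i:
  g_1((-1, -3)) = 0
Stationarity residual: grad f(x) + sum_i lambda_i a_i = (0, 0)
  -> stationarity OK
Primal feasibility (all g_i <= 0): OK
Dual feasibility (all lambda_i >= 0): OK
Complementary slackness (lambda_i * g_i(x) = 0 for all i): OK

Verdict: yes, KKT holds.

yes


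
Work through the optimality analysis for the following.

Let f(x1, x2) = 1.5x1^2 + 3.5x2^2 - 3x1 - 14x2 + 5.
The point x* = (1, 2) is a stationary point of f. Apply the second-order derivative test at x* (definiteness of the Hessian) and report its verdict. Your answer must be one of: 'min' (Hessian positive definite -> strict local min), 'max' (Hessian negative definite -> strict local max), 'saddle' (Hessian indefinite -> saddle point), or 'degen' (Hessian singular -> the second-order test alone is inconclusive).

Compute the Hessian H = grad^2 f:
  H = [[3, 0], [0, 7]]
Verify stationarity: grad f(x*) = H x* + g = (0, 0).
Eigenvalues of H: 3, 7.
Both eigenvalues > 0, so H is positive definite -> x* is a strict local min.

min


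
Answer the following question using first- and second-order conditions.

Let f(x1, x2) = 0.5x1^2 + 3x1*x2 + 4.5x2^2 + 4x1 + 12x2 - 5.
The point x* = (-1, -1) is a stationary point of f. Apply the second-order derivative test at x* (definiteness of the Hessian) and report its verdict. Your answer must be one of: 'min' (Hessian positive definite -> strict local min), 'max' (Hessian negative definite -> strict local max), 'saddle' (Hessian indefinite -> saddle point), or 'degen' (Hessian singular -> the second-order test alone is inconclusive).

Compute the Hessian H = grad^2 f:
  H = [[1, 3], [3, 9]]
Verify stationarity: grad f(x*) = H x* + g = (0, 0).
Eigenvalues of H: 0, 10.
H has a zero eigenvalue (singular; positive semidefinite but not definite), so H is neither positive definite, negative definite, nor indefinite. The second-order test alone is inconclusive -> degen.
(Indeed, f is constant along the null direction of H through x*, so x* is not a strict local extremum.)

degen


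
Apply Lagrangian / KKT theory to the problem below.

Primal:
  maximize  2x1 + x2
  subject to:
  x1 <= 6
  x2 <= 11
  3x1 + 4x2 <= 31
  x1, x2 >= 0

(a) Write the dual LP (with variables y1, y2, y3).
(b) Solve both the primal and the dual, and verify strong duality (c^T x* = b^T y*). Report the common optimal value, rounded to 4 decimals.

The standard primal-dual pair for 'max c^T x s.t. A x <= b, x >= 0' is:
  Dual:  min b^T y  s.t.  A^T y >= c,  y >= 0.

So the dual LP is:
  minimize  6y1 + 11y2 + 31y3
  subject to:
    y1 + 3y3 >= 2
    y2 + 4y3 >= 1
    y1, y2, y3 >= 0

Solving the primal: x* = (6, 3.25).
  primal value c^T x* = 15.25.
Solving the dual: y* = (1.25, 0, 0.25).
  dual value b^T y* = 15.25.
Strong duality: c^T x* = b^T y*. Confirmed.

15.25


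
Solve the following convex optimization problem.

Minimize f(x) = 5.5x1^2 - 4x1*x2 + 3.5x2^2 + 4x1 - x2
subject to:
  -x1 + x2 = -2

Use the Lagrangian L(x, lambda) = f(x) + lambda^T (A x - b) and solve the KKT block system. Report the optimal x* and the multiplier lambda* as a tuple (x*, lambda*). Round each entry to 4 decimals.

Form the Lagrangian:
  L(x, lambda) = (1/2) x^T Q x + c^T x + lambda^T (A x - b)
Stationarity (grad_x L = 0): Q x + c + A^T lambda = 0.
Primal feasibility: A x = b.

This gives the KKT block system:
  [ Q   A^T ] [ x     ]   [-c ]
  [ A    0  ] [ lambda ] = [ b ]

Solving the linear system:
  x*      = (0.3, -1.7)
  lambda* = (14.1)
  f(x*)   = 15.55

x* = (0.3, -1.7), lambda* = (14.1)


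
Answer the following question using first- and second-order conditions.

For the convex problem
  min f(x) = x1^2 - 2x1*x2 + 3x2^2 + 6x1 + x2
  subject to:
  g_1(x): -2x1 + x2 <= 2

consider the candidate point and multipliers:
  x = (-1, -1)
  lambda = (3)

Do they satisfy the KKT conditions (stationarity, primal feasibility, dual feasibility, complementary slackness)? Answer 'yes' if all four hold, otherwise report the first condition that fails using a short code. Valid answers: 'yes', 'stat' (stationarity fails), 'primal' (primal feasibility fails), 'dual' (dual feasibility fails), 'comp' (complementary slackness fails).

Gradient of f: grad f(x) = Q x + c = (6, -3)
Constraint values g_i(x) = a_i^T x - b_i:
  g_1((-1, -1)) = -1
Stationarity residual: grad f(x) + sum_i lambda_i a_i = (0, 0)
  -> stationarity OK
Primal feasibility (all g_i <= 0): OK
Dual feasibility (all lambda_i >= 0): OK
Complementary slackness (lambda_i * g_i(x) = 0 for all i): FAILS

Verdict: the first failing condition is complementary_slackness -> comp.

comp


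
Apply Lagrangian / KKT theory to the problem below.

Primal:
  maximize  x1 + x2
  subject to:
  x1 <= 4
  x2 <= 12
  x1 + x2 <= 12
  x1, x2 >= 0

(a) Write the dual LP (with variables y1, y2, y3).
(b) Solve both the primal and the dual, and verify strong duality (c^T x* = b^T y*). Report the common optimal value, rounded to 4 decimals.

The standard primal-dual pair for 'max c^T x s.t. A x <= b, x >= 0' is:
  Dual:  min b^T y  s.t.  A^T y >= c,  y >= 0.

So the dual LP is:
  minimize  4y1 + 12y2 + 12y3
  subject to:
    y1 + y3 >= 1
    y2 + y3 >= 1
    y1, y2, y3 >= 0

Solving the primal: x* = (0, 12).
  primal value c^T x* = 12.
Solving the dual: y* = (0, 0, 1).
  dual value b^T y* = 12.
Strong duality: c^T x* = b^T y*. Confirmed.

12


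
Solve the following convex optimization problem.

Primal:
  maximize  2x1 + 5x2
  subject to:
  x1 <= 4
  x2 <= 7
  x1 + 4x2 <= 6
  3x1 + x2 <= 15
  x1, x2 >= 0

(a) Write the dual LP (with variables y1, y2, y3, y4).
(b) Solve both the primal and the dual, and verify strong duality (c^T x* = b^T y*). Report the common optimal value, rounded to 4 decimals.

The standard primal-dual pair for 'max c^T x s.t. A x <= b, x >= 0' is:
  Dual:  min b^T y  s.t.  A^T y >= c,  y >= 0.

So the dual LP is:
  minimize  4y1 + 7y2 + 6y3 + 15y4
  subject to:
    y1 + y3 + 3y4 >= 2
    y2 + 4y3 + y4 >= 5
    y1, y2, y3, y4 >= 0

Solving the primal: x* = (4, 0.5).
  primal value c^T x* = 10.5.
Solving the dual: y* = (0.75, 0, 1.25, 0).
  dual value b^T y* = 10.5.
Strong duality: c^T x* = b^T y*. Confirmed.

10.5


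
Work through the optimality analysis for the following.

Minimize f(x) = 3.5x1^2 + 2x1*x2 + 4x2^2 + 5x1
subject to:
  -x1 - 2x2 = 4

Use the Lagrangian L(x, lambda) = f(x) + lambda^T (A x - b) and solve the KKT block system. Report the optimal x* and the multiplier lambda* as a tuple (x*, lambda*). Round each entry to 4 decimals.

Form the Lagrangian:
  L(x, lambda) = (1/2) x^T Q x + c^T x + lambda^T (A x - b)
Stationarity (grad_x L = 0): Q x + c + A^T lambda = 0.
Primal feasibility: A x = b.

This gives the KKT block system:
  [ Q   A^T ] [ x     ]   [-c ]
  [ A    0  ] [ lambda ] = [ b ]

Solving the linear system:
  x*      = (-1.2857, -1.3571)
  lambda* = (-6.7143)
  f(x*)   = 10.2143

x* = (-1.2857, -1.3571), lambda* = (-6.7143)


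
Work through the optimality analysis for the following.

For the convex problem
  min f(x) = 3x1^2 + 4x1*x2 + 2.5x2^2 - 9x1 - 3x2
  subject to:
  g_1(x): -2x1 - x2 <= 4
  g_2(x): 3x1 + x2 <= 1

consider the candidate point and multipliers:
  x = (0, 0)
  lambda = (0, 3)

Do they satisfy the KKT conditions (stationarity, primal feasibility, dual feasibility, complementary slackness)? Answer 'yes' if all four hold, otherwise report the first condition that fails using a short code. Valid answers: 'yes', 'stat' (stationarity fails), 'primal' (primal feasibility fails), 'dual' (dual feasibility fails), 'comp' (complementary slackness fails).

Gradient of f: grad f(x) = Q x + c = (-9, -3)
Constraint values g_i(x) = a_i^T x - b_i:
  g_1((0, 0)) = -4
  g_2((0, 0)) = -1
Stationarity residual: grad f(x) + sum_i lambda_i a_i = (0, 0)
  -> stationarity OK
Primal feasibility (all g_i <= 0): OK
Dual feasibility (all lambda_i >= 0): OK
Complementary slackness (lambda_i * g_i(x) = 0 for all i): FAILS

Verdict: the first failing condition is complementary_slackness -> comp.

comp


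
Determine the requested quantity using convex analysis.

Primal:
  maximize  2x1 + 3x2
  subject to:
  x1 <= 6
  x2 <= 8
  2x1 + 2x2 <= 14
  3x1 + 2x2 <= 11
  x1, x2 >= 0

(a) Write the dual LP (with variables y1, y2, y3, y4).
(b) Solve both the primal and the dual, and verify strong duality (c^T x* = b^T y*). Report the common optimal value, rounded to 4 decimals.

The standard primal-dual pair for 'max c^T x s.t. A x <= b, x >= 0' is:
  Dual:  min b^T y  s.t.  A^T y >= c,  y >= 0.

So the dual LP is:
  minimize  6y1 + 8y2 + 14y3 + 11y4
  subject to:
    y1 + 2y3 + 3y4 >= 2
    y2 + 2y3 + 2y4 >= 3
    y1, y2, y3, y4 >= 0

Solving the primal: x* = (0, 5.5).
  primal value c^T x* = 16.5.
Solving the dual: y* = (0, 0, 0, 1.5).
  dual value b^T y* = 16.5.
Strong duality: c^T x* = b^T y*. Confirmed.

16.5


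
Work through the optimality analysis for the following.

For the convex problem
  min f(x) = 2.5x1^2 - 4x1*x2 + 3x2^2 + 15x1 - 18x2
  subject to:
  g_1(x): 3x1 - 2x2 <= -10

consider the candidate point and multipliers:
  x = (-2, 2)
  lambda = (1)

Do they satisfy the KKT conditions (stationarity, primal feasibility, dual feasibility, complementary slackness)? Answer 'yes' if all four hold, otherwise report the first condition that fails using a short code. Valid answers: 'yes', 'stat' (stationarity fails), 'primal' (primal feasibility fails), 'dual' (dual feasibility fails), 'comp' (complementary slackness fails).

Gradient of f: grad f(x) = Q x + c = (-3, 2)
Constraint values g_i(x) = a_i^T x - b_i:
  g_1((-2, 2)) = 0
Stationarity residual: grad f(x) + sum_i lambda_i a_i = (0, 0)
  -> stationarity OK
Primal feasibility (all g_i <= 0): OK
Dual feasibility (all lambda_i >= 0): OK
Complementary slackness (lambda_i * g_i(x) = 0 for all i): OK

Verdict: yes, KKT holds.

yes


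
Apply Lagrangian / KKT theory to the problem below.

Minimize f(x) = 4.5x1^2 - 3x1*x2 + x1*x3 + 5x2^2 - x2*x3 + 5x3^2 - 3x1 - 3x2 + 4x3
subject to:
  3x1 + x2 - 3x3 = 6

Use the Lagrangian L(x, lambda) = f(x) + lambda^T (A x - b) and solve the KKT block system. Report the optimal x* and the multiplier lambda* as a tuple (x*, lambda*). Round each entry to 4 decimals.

Form the Lagrangian:
  L(x, lambda) = (1/2) x^T Q x + c^T x + lambda^T (A x - b)
Stationarity (grad_x L = 0): Q x + c + A^T lambda = 0.
Primal feasibility: A x = b.

This gives the KKT block system:
  [ Q   A^T ] [ x     ]   [-c ]
  [ A    0  ] [ lambda ] = [ b ]

Solving the linear system:
  x*      = (1.0101, 0.6386, -0.777)
  lambda* = (-1.1328)
  f(x*)   = -0.6287

x* = (1.0101, 0.6386, -0.777), lambda* = (-1.1328)


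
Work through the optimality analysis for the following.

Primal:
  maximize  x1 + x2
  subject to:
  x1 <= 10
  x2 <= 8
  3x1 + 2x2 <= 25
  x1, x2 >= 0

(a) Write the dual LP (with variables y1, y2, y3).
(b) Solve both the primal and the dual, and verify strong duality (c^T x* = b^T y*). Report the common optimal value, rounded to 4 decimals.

The standard primal-dual pair for 'max c^T x s.t. A x <= b, x >= 0' is:
  Dual:  min b^T y  s.t.  A^T y >= c,  y >= 0.

So the dual LP is:
  minimize  10y1 + 8y2 + 25y3
  subject to:
    y1 + 3y3 >= 1
    y2 + 2y3 >= 1
    y1, y2, y3 >= 0

Solving the primal: x* = (3, 8).
  primal value c^T x* = 11.
Solving the dual: y* = (0, 0.3333, 0.3333).
  dual value b^T y* = 11.
Strong duality: c^T x* = b^T y*. Confirmed.

11


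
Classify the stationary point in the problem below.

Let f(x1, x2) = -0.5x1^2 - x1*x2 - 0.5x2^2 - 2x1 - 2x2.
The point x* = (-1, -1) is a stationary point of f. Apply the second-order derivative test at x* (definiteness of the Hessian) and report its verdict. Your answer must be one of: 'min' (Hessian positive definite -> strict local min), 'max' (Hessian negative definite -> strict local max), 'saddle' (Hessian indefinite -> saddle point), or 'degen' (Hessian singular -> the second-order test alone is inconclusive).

Compute the Hessian H = grad^2 f:
  H = [[-1, -1], [-1, -1]]
Verify stationarity: grad f(x*) = H x* + g = (0, 0).
Eigenvalues of H: -2, 0.
H has a zero eigenvalue (singular; negative semidefinite but not definite), so H is neither positive definite, negative definite, nor indefinite. The second-order test alone is inconclusive -> degen.
(Indeed, f is constant along the null direction of H through x*, so x* is not a strict local extremum.)

degen


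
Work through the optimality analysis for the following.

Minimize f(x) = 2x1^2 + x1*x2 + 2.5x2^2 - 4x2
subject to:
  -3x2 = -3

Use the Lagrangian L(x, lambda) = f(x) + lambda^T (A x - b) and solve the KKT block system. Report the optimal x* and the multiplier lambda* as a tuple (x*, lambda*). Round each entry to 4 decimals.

Form the Lagrangian:
  L(x, lambda) = (1/2) x^T Q x + c^T x + lambda^T (A x - b)
Stationarity (grad_x L = 0): Q x + c + A^T lambda = 0.
Primal feasibility: A x = b.

This gives the KKT block system:
  [ Q   A^T ] [ x     ]   [-c ]
  [ A    0  ] [ lambda ] = [ b ]

Solving the linear system:
  x*      = (-0.25, 1)
  lambda* = (0.25)
  f(x*)   = -1.625

x* = (-0.25, 1), lambda* = (0.25)


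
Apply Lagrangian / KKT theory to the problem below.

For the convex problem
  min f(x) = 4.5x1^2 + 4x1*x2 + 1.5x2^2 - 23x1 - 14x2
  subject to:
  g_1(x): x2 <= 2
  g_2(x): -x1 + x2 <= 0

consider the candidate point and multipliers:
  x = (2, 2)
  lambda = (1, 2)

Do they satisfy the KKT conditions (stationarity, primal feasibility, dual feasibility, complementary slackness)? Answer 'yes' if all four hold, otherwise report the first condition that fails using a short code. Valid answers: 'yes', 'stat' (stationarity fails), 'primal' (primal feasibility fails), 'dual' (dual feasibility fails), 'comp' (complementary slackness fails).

Gradient of f: grad f(x) = Q x + c = (3, 0)
Constraint values g_i(x) = a_i^T x - b_i:
  g_1((2, 2)) = 0
  g_2((2, 2)) = 0
Stationarity residual: grad f(x) + sum_i lambda_i a_i = (1, 3)
  -> stationarity FAILS
Primal feasibility (all g_i <= 0): OK
Dual feasibility (all lambda_i >= 0): OK
Complementary slackness (lambda_i * g_i(x) = 0 for all i): OK

Verdict: the first failing condition is stationarity -> stat.

stat


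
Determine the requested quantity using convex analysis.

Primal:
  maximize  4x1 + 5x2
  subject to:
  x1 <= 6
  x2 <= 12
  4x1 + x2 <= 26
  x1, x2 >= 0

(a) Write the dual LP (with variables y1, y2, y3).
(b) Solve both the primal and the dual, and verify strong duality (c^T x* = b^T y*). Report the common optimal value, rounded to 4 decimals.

The standard primal-dual pair for 'max c^T x s.t. A x <= b, x >= 0' is:
  Dual:  min b^T y  s.t.  A^T y >= c,  y >= 0.

So the dual LP is:
  minimize  6y1 + 12y2 + 26y3
  subject to:
    y1 + 4y3 >= 4
    y2 + y3 >= 5
    y1, y2, y3 >= 0

Solving the primal: x* = (3.5, 12).
  primal value c^T x* = 74.
Solving the dual: y* = (0, 4, 1).
  dual value b^T y* = 74.
Strong duality: c^T x* = b^T y*. Confirmed.

74


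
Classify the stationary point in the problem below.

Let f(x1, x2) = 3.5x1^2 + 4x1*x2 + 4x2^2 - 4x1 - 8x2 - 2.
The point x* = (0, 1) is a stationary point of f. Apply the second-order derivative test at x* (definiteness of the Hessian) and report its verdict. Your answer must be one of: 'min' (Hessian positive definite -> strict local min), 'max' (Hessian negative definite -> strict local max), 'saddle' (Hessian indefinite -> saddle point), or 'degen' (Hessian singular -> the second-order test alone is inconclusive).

Compute the Hessian H = grad^2 f:
  H = [[7, 4], [4, 8]]
Verify stationarity: grad f(x*) = H x* + g = (0, 0).
Eigenvalues of H: 3.4689, 11.5311.
Both eigenvalues > 0, so H is positive definite -> x* is a strict local min.

min


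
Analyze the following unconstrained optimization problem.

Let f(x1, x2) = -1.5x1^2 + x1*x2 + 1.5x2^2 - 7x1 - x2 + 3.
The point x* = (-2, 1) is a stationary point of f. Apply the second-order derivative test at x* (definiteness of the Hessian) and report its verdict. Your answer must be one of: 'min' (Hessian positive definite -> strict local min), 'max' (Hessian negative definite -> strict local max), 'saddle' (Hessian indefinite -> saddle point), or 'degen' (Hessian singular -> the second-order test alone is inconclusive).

Compute the Hessian H = grad^2 f:
  H = [[-3, 1], [1, 3]]
Verify stationarity: grad f(x*) = H x* + g = (0, 0).
Eigenvalues of H: -3.1623, 3.1623.
Eigenvalues have mixed signs, so H is indefinite -> x* is a saddle point.

saddle


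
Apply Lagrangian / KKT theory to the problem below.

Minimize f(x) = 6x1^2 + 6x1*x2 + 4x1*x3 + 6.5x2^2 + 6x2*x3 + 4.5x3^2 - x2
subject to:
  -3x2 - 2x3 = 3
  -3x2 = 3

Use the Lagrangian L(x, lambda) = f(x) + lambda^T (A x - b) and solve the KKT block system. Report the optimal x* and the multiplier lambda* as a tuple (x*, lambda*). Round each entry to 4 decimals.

Form the Lagrangian:
  L(x, lambda) = (1/2) x^T Q x + c^T x + lambda^T (A x - b)
Stationarity (grad_x L = 0): Q x + c + A^T lambda = 0.
Primal feasibility: A x = b.

This gives the KKT block system:
  [ Q   A^T ] [ x     ]   [-c ]
  [ A    0  ] [ lambda ] = [ b ]

Solving the linear system:
  x*      = (0.5, -1, 0)
  lambda* = (-2, -1.6667)
  f(x*)   = 6

x* = (0.5, -1, 0), lambda* = (-2, -1.6667)


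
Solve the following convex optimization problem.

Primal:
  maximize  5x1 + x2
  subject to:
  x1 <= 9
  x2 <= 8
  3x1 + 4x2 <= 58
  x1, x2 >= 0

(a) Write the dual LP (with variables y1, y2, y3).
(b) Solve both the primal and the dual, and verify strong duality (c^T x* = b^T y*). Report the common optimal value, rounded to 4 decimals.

The standard primal-dual pair for 'max c^T x s.t. A x <= b, x >= 0' is:
  Dual:  min b^T y  s.t.  A^T y >= c,  y >= 0.

So the dual LP is:
  minimize  9y1 + 8y2 + 58y3
  subject to:
    y1 + 3y3 >= 5
    y2 + 4y3 >= 1
    y1, y2, y3 >= 0

Solving the primal: x* = (9, 7.75).
  primal value c^T x* = 52.75.
Solving the dual: y* = (4.25, 0, 0.25).
  dual value b^T y* = 52.75.
Strong duality: c^T x* = b^T y*. Confirmed.

52.75


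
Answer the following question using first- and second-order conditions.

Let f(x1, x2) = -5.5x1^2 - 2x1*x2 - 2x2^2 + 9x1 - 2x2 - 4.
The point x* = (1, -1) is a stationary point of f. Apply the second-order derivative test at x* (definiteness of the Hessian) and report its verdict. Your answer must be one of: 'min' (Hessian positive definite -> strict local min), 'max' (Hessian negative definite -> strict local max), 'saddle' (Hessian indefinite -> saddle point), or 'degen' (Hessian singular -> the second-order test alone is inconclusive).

Compute the Hessian H = grad^2 f:
  H = [[-11, -2], [-2, -4]]
Verify stationarity: grad f(x*) = H x* + g = (0, 0).
Eigenvalues of H: -11.5311, -3.4689.
Both eigenvalues < 0, so H is negative definite -> x* is a strict local max.

max
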